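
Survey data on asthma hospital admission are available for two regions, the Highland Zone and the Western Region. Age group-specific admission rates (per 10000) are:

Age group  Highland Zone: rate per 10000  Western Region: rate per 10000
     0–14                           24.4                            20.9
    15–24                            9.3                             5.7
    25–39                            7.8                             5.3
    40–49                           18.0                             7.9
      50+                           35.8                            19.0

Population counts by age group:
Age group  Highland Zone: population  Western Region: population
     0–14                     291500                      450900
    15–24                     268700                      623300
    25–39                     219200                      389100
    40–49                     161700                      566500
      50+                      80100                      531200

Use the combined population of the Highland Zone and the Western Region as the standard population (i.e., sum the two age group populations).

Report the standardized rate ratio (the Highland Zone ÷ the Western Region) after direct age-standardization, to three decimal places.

Combined standard total = 3582200; weights = 0.2072, 0.2490, 0.1698, 0.2033, 0.1706.
The Highland Zone: 0.2072×24.4 + 0.2490×9.3 + 0.1698×7.8 + 0.2033×18.0 + 0.1706×35.8 = 18.4655 per 10000.
The Western Region: 0.2072×20.9 + 0.2490×5.7 + 0.1698×5.3 + 0.2033×7.9 + 0.1706×19.0 = 11.4991 per 10000.
Ratio = 18.4655 ÷ 11.4991 = 1.60582.

1.606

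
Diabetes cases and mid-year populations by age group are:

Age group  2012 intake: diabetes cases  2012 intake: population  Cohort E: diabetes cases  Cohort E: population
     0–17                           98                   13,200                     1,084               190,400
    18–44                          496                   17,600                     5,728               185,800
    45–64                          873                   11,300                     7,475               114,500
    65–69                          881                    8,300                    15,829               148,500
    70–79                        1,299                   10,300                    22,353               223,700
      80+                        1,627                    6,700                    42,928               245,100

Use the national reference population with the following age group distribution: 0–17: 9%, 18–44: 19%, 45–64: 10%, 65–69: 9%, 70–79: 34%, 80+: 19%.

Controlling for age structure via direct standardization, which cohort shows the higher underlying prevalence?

Age-specific rates per 1,000 for the 2012 intake: 7.424, 28.182, 77.257, 106.145, 126.117, 242.836.
For Cohort E: 5.693, 30.829, 65.284, 106.593, 99.924, 175.145.
Standard weights: 0.09, 0.19, 0.10, 0.09, 0.34, 0.19.
The 2012 intake: 0.0900×7.424 + 0.1900×28.182 + 0.1000×77.257 + 0.0900×106.145 + 0.3400×126.117 + 0.1900×242.836 = 112.3198 per 1,000.
Cohort E: 0.0900×5.693 + 0.1900×30.829 + 0.1000×65.284 + 0.0900×106.593 + 0.3400×99.924 + 0.1900×175.145 = 89.7433 per 1,000.
The crude rates (78.25 vs 86.10) would put Cohort E higher, but that reflects its age composition; once standardized to a common age structure, the 2012 intake has the higher underlying rate.

2012 intake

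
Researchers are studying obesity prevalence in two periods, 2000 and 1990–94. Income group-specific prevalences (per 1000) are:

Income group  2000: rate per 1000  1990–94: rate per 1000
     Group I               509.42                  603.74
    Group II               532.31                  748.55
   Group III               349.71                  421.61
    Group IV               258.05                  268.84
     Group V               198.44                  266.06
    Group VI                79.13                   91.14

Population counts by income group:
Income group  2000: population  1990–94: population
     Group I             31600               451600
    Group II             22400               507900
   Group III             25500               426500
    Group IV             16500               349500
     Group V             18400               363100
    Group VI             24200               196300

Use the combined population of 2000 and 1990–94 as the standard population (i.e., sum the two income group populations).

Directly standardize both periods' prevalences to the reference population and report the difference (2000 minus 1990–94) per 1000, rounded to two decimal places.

-92.52

Combined standard total = 2433500; weights = 0.1986, 0.2179, 0.1857, 0.1504, 0.1568, 0.0906.
2000: 0.1986×509.42 + 0.2179×532.31 + 0.1857×349.71 + 0.1504×258.05 + 0.1568×198.44 + 0.0906×79.13 = 359.1962 per 1000.
1990–94: 0.1986×603.74 + 0.2179×748.55 + 0.1857×421.61 + 0.1504×268.84 + 0.1568×266.06 + 0.0906×91.14 = 451.7134 per 1000.
Difference = 359.1962 − 451.7134 = -92.5172.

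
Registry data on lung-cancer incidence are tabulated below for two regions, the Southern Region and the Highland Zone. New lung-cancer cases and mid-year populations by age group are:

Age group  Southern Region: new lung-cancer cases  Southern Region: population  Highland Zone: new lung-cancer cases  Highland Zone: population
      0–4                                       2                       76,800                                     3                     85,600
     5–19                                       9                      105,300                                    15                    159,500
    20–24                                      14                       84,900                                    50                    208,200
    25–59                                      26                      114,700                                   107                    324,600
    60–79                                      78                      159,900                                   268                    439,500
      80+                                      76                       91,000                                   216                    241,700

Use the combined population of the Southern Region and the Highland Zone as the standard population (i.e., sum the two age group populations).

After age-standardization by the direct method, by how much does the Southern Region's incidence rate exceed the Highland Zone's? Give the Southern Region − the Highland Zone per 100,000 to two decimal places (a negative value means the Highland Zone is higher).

-7.82

Age-specific rates per 100,000 for the Southern Region: 2.60, 8.55, 16.49, 22.67, 48.78, 83.52.
For the Highland Zone: 3.50, 9.40, 24.02, 32.96, 60.98, 89.37.
Combined standard total = 2,091,700; weights = 0.0776, 0.1266, 0.1401, 0.2100, 0.2866, 0.1591.
The Southern Region: 0.0776×2.60 + 0.1266×8.55 + 0.1401×16.49 + 0.2100×22.67 + 0.2866×48.78 + 0.1591×83.52 = 35.6181 per 100,000.
The Highland Zone: 0.0776×3.50 + 0.1266×9.40 + 0.1401×24.02 + 0.2100×32.96 + 0.2866×60.98 + 0.1591×89.37 = 43.4394 per 100,000.
Difference = 35.6181 − 43.4394 = -7.8213.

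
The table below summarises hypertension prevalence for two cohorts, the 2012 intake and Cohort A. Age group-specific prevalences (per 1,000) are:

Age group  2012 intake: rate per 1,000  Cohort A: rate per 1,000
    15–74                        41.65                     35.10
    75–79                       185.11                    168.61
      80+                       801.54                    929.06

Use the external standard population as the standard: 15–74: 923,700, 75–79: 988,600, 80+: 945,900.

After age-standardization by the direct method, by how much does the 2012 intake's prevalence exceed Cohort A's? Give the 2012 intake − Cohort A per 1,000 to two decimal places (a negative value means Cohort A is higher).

-34.38

Standard total = 2,858,200; weights = 0.3232, 0.3459, 0.3309.
The 2012 intake: 0.3232×41.65 + 0.3459×185.11 + 0.3309×801.54 = 342.7502 per 1,000.
Cohort A: 0.3232×35.10 + 0.3459×168.61 + 0.3309×929.06 = 377.1281 per 1,000.
Difference = 342.7502 − 377.1281 = -34.3779.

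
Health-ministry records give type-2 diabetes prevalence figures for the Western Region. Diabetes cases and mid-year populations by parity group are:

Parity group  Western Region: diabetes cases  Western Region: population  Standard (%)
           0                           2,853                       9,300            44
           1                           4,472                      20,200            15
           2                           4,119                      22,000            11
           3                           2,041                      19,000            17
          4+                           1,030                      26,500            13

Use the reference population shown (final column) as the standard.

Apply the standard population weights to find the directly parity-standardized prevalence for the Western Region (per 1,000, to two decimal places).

212.10

Parity-specific rates per 1,000 for the Western Region: 306.774, 221.386, 187.227, 107.421, 38.868.
Standard weights: 0.44, 0.15, 0.11, 0.17, 0.13.
Standardized rate: 0.4400×306.774 + 0.1500×221.386 + 0.1100×187.227 + 0.1700×107.421 + 0.1300×38.868 = 212.0980 per 1,000.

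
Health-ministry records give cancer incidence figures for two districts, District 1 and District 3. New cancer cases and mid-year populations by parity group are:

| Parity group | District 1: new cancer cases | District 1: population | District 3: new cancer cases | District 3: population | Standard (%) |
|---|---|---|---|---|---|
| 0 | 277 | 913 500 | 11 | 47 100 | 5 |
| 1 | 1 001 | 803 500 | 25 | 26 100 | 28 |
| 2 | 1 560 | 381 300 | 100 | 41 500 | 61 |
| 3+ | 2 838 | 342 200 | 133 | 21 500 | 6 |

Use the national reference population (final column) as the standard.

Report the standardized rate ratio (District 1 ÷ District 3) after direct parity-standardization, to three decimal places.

Parity-specific rates per 100 000 for District 1: 30.32, 124.58, 409.13, 829.34.
For District 3: 23.35, 95.79, 240.96, 618.60.
Standard weights: 0.05, 0.28, 0.61, 0.06.
District 1: 0.0500×30.32 + 0.2800×124.58 + 0.6100×409.13 + 0.0600×829.34 = 335.7262 per 100 000.
District 3: 0.0500×23.35 + 0.2800×95.79 + 0.6100×240.96 + 0.0600×618.60 = 212.0919 per 100 000.
Ratio = 335.7262 ÷ 212.0919 = 1.58293.

1.583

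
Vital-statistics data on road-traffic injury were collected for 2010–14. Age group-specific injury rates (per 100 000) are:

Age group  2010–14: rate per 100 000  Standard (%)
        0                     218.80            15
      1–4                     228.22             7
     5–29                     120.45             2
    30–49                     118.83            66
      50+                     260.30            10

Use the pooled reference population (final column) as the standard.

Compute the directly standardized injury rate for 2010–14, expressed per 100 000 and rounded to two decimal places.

155.66

Standard weights: 0.15, 0.07, 0.02, 0.66, 0.10.
Standardized rate: 0.1500×218.80 + 0.0700×228.22 + 0.0200×120.45 + 0.6600×118.83 + 0.1000×260.30 = 155.6622 per 100 000.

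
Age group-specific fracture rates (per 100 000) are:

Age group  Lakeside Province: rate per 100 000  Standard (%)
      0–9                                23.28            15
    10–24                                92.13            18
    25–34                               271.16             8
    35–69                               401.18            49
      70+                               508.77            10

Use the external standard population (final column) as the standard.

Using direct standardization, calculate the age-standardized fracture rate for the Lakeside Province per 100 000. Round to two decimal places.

Standard weights: 0.15, 0.18, 0.08, 0.49, 0.10.
Standardized rate: 0.1500×23.28 + 0.1800×92.13 + 0.0800×271.16 + 0.4900×401.18 + 0.1000×508.77 = 289.2234 per 100 000.

289.22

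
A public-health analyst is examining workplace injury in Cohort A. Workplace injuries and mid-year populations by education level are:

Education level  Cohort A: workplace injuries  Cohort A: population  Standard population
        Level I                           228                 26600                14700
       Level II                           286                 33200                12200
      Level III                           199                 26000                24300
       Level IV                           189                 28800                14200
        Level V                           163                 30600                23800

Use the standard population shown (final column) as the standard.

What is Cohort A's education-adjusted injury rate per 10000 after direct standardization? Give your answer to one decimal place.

71.4

Education-specific rates per 10000 for Cohort A: 85.71, 86.14, 76.54, 65.62, 53.27.
Standard total = 89200; weights = 0.1648, 0.1368, 0.2724, 0.1592, 0.2668.
Standardized rate: 0.1648×85.71 + 0.1368×86.14 + 0.2724×76.54 + 0.1592×65.62 + 0.2668×53.27 = 71.4182 per 10000.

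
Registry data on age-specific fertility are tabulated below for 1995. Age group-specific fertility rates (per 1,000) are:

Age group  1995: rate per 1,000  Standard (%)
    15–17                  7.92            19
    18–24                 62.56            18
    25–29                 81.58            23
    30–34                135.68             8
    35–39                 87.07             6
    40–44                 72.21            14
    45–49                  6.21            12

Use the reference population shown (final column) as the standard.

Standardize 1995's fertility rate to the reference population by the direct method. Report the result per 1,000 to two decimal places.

58.46

Standard weights: 0.19, 0.18, 0.23, 0.08, 0.06, 0.14, 0.12.
Standardized rate: 0.1900×7.92 + 0.1800×62.56 + 0.2300×81.58 + 0.0800×135.68 + 0.0600×87.07 + 0.1400×72.21 + 0.1200×6.21 = 58.4622 per 1,000.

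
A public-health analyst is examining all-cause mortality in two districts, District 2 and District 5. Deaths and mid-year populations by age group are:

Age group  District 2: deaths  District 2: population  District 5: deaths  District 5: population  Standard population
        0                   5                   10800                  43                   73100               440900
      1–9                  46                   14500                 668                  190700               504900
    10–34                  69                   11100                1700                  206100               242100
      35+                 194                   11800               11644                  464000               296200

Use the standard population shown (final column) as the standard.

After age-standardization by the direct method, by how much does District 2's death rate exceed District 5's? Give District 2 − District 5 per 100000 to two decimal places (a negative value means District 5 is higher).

-220.84

Age-specific rates per 100000 for District 2: 46.30, 317.24, 621.62, 1644.07.
For District 5: 58.82, 350.29, 824.84, 2509.48.
Standard total = 1484100; weights = 0.2971, 0.3402, 0.1631, 0.1996.
District 2: 0.2971×46.30 + 0.3402×317.24 + 0.1631×621.62 + 0.1996×1644.07 = 551.2126 per 100000.
District 5: 0.2971×58.82 + 0.3402×350.29 + 0.1631×824.84 + 0.1996×2509.48 = 772.0497 per 100000.
Difference = 551.2126 − 772.0497 = -220.8371.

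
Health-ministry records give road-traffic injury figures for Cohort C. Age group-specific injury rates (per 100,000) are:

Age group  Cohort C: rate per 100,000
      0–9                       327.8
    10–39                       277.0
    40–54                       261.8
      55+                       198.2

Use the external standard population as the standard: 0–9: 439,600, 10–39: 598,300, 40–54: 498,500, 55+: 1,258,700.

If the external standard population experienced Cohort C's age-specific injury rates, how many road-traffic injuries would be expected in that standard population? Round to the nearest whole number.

6898

Expected road-traffic injuries = Σ (standard pop × age-specific rate ÷ 100,000)
= 439,600×327.8/100,000 + 598,300×277.0/100,000 + 498,500×261.8/100,000 + 1,258,700×198.2/100,000
= 1441.01 + 1657.29 + 1305.07 + 2494.74 = 6898.12.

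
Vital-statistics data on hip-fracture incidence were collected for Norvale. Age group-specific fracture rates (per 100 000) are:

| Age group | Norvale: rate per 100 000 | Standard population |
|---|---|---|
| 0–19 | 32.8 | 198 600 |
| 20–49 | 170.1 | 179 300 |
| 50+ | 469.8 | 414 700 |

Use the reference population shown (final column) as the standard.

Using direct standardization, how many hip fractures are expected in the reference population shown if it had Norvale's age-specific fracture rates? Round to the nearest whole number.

Expected hip fractures = Σ (standard pop × age-specific rate ÷ 100 000)
= 198 600×32.8/100 000 + 179 300×170.1/100 000 + 414 700×469.8/100 000
= 65.14 + 304.99 + 1948.26 = 2318.39.

2318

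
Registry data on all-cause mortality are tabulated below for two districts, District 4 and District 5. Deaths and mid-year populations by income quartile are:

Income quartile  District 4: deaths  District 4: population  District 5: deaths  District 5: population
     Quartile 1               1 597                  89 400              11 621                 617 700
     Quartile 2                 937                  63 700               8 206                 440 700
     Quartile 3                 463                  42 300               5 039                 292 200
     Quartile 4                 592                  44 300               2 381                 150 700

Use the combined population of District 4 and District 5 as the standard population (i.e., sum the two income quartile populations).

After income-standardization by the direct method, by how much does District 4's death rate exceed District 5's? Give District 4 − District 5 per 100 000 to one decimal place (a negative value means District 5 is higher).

-300.2

Income-specific rates per 100 000 for District 4: 1786.35, 1470.96, 1094.56, 1336.34.
For District 5: 1881.33, 1862.04, 1724.50, 1579.96.
Combined standard total = 1 741 000; weights = 0.4061, 0.2897, 0.1921, 0.1120.
District 4: 0.4061×1786.35 + 0.2897×1470.96 + 0.1921×1094.56 + 0.1120×1336.34 = 1511.6598 per 100 000.
District 5: 0.4061×1881.33 + 0.2897×1862.04 + 0.1921×1724.50 + 0.1120×1579.96 = 1811.8563 per 100 000.
Difference = 1511.6598 − 1811.8563 = -300.1965.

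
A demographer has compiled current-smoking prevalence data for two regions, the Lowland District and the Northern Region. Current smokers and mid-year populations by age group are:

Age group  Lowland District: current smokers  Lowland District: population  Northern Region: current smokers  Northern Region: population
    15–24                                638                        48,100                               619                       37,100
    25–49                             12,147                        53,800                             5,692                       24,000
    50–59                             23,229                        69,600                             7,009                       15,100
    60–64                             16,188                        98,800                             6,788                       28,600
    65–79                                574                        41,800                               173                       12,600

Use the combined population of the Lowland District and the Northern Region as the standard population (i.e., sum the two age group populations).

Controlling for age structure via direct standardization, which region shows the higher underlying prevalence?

Northern Region

Age-specific rates per 1,000 for the Lowland District: 13.264, 225.781, 333.750, 163.846, 13.732.
For the Northern Region: 16.685, 237.167, 464.172, 237.343, 13.730.
Combined standard total = 429,500; weights = 0.1984, 0.1811, 0.1972, 0.2966, 0.1267.
The Lowland District: 0.1984×13.264 + 0.1811×225.781 + 0.1972×333.750 + 0.2966×163.846 + 0.1267×13.732 = 159.6868 per 1,000.
The Northern Region: 0.1984×16.685 + 0.1811×237.167 + 0.1972×464.172 + 0.2966×237.343 + 0.1267×13.730 = 209.9484 per 1,000.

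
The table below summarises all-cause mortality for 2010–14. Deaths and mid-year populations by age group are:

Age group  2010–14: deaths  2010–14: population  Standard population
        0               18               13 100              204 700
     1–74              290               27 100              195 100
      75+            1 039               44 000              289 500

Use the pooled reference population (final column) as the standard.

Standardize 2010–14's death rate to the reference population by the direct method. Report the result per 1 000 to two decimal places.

Age-specific rates per 1 000 for 2010–14: 1.374, 10.701, 23.614.
Standard total = 689 300; weights = 0.2970, 0.2830, 0.4200.
Standardized rate: 0.2970×1.374 + 0.2830×10.701 + 0.4200×23.614 = 13.3544 per 1 000.

13.35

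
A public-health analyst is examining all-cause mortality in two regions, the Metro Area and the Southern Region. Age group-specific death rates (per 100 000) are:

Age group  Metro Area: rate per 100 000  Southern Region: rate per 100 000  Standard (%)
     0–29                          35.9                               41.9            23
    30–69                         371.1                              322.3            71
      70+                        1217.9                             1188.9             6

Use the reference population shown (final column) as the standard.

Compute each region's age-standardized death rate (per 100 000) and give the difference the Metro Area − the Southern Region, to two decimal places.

Standard weights: 0.23, 0.71, 0.06.
The Metro Area: 0.2300×35.9 + 0.7100×371.1 + 0.0600×1217.9 = 344.8120 per 100 000.
The Southern Region: 0.2300×41.9 + 0.7100×322.3 + 0.0600×1188.9 = 309.8040 per 100 000.
Difference = 344.8120 − 309.8040 = 35.0080.

35.01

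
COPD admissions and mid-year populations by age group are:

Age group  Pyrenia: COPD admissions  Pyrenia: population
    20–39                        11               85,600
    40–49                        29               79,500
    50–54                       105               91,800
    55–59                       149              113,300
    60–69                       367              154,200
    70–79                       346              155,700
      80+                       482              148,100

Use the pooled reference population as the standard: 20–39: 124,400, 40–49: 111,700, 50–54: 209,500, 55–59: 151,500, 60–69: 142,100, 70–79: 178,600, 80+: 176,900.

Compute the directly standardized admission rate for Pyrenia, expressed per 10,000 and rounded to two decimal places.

Age-specific rates per 10,000 for Pyrenia: 1.29, 3.65, 11.44, 13.15, 23.80, 22.22, 32.55.
Standard total = 1,094,700; weights = 0.1136, 0.1020, 0.1914, 0.1384, 0.1298, 0.1631, 0.1616.
Standardized rate: 0.1136×1.29 + 0.1020×3.65 + 0.1914×11.44 + 0.1384×13.15 + 0.1298×23.80 + 0.1631×22.22 + 0.1616×32.55 = 16.5015 per 10,000.

16.50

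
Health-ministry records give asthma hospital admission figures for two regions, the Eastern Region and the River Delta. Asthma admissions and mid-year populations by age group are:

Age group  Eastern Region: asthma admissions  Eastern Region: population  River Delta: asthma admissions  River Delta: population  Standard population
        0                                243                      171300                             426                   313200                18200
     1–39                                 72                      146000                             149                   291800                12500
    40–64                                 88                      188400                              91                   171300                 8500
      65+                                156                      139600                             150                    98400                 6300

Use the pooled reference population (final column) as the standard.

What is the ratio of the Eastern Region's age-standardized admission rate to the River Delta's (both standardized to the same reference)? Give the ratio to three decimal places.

0.950

Age-specific rates per 10000 for the Eastern Region: 14.19, 4.93, 4.67, 11.17.
For the River Delta: 13.60, 5.11, 5.31, 15.24.
Standard total = 45500; weights = 0.4000, 0.2747, 0.1868, 0.1385.
The Eastern Region: 0.4000×14.19 + 0.2747×4.93 + 0.1868×4.67 + 0.1385×11.17 = 9.4489 per 10000.
The River Delta: 0.4000×13.60 + 0.2747×5.11 + 0.1868×5.31 + 0.1385×15.24 = 9.9465 per 10000.
Ratio = 9.4489 ÷ 9.9465 = 0.94997.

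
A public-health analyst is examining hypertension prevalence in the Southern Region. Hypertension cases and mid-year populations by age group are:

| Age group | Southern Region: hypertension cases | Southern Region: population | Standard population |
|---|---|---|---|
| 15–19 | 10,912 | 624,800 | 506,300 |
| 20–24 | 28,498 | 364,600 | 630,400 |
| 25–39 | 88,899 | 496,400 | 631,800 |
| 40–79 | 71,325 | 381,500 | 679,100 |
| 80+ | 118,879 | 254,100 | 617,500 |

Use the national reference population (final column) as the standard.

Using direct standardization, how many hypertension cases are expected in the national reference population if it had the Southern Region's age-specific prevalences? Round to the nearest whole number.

587121

Age-specific rates per 1,000 for the Southern Region: 17.465, 78.162, 179.087, 186.959, 467.843.
Expected hypertension cases = Σ (standard pop × age-specific rate ÷ 1,000)
= 506,300×17.465/1,000 + 630,400×78.162/1,000 + 631,800×179.087/1,000 + 679,100×186.959/1,000 + 617,500×467.843/1,000
= 8842.42 + 49273.56 + 113147.44 + 126964.11 + 288893.28 = 587120.81.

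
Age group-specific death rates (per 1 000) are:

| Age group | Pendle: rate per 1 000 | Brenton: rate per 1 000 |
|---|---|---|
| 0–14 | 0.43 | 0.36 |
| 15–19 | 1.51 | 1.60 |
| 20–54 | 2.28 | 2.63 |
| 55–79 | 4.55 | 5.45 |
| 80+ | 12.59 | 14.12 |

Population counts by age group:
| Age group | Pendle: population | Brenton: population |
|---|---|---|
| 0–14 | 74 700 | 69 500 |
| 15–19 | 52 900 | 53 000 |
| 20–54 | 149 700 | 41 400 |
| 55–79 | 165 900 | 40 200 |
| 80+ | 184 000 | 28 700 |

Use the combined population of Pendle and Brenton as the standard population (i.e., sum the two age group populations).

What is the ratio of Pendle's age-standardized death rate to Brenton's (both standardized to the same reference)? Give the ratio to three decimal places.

Combined standard total = 860 000; weights = 0.1677, 0.1231, 0.2222, 0.2397, 0.2473.
Pendle: 0.1677×0.43 + 0.1231×1.51 + 0.2222×2.28 + 0.2397×4.55 + 0.2473×12.59 = 4.9689 per 1 000.
Brenton: 0.1677×0.36 + 0.1231×1.60 + 0.2222×2.63 + 0.2397×5.45 + 0.2473×14.12 = 5.6401 per 1 000.
Ratio = 4.9689 ÷ 5.6401 = 0.88099.

0.881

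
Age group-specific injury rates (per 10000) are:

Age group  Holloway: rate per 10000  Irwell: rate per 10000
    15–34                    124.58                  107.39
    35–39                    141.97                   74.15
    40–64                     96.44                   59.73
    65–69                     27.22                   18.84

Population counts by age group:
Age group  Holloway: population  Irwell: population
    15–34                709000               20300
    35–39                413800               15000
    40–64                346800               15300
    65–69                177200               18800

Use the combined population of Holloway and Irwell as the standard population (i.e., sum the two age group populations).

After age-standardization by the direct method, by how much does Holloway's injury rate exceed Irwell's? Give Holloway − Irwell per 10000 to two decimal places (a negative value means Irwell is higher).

32.95

Combined standard total = 1716200; weights = 0.4250, 0.2499, 0.2110, 0.1142.
Holloway: 0.4250×124.58 + 0.2499×141.97 + 0.2110×96.44 + 0.1142×27.22 = 111.8686 per 10000.
Irwell: 0.4250×107.39 + 0.2499×74.15 + 0.2110×59.73 + 0.1142×18.84 = 78.9162 per 10000.
Difference = 111.8686 − 78.9162 = 32.9525.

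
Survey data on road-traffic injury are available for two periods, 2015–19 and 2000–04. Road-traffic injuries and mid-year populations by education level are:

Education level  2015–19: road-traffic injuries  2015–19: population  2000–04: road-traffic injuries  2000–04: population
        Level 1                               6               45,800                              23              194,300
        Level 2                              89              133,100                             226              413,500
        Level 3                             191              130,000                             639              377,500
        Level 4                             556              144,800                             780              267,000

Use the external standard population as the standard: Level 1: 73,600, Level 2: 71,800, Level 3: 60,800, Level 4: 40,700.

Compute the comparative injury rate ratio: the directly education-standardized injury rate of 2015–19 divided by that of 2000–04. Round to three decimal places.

Education-specific rates per 100,000 for 2015–19: 13.10, 66.87, 146.92, 383.98.
For 2000–04: 11.84, 54.66, 169.27, 292.13.
Standard total = 246,900; weights = 0.2981, 0.2908, 0.2463, 0.1648.
2015–19: 0.2981×13.10 + 0.2908×66.87 + 0.2463×146.92 + 0.1648×383.98 = 122.8273 per 100,000.
2000–04: 0.2981×11.84 + 0.2908×54.66 + 0.2463×169.27 + 0.1648×292.13 = 109.2632 per 100,000.
Ratio = 122.8273 ÷ 109.2632 = 1.12414.

1.124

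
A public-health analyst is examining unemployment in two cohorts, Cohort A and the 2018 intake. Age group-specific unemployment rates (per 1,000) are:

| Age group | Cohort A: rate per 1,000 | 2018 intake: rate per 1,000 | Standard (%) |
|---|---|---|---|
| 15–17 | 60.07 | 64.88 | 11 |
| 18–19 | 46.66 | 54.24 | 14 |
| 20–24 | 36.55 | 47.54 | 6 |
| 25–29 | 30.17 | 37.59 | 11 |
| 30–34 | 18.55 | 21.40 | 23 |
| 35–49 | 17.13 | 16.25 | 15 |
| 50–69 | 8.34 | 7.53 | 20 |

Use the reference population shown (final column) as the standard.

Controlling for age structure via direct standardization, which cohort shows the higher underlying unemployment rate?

Standard weights: 0.11, 0.14, 0.06, 0.11, 0.23, 0.15, 0.20.
Cohort A: 0.1100×60.07 + 0.1400×46.66 + 0.0600×36.55 + 0.1100×30.17 + 0.2300×18.55 + 0.1500×17.13 + 0.2000×8.34 = 27.1558 per 1,000.
The 2018 intake: 0.1100×64.88 + 0.1400×54.24 + 0.0600×47.54 + 0.1100×37.59 + 0.2300×21.40 + 0.1500×16.25 + 0.2000×7.53 = 30.5832 per 1,000.

2018 intake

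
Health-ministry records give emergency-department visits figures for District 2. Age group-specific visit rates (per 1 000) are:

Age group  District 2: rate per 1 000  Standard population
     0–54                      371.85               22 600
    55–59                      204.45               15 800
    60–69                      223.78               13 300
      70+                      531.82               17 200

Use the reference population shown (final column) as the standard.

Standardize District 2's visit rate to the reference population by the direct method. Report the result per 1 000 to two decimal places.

Standard total = 68 900; weights = 0.3280, 0.2293, 0.1930, 0.2496.
Standardized rate: 0.3280×371.85 + 0.2293×204.45 + 0.1930×223.78 + 0.2496×531.82 = 344.8142 per 1 000.

344.81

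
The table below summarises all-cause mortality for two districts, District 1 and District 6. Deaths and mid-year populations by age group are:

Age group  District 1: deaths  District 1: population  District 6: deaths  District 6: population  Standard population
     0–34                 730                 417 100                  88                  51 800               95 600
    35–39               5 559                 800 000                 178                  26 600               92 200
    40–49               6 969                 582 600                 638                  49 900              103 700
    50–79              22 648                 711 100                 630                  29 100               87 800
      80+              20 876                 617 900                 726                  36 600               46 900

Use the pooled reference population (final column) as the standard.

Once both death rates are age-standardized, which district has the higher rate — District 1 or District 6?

Age-specific rates per 1 000 for District 1: 1.750, 6.949, 11.962, 31.849, 33.785.
For District 6: 1.699, 6.692, 12.786, 21.649, 19.836.
Standard total = 426 200; weights = 0.2243, 0.2163, 0.2433, 0.2060, 0.1100.
District 1: 0.2243×1.750 + 0.2163×6.949 + 0.2433×11.962 + 0.2060×31.849 + 0.1100×33.785 = 15.0853 per 1 000.
District 6: 0.2243×1.699 + 0.2163×6.692 + 0.2433×12.786 + 0.2060×21.649 + 0.1100×19.836 = 11.5823 per 1 000.

District 1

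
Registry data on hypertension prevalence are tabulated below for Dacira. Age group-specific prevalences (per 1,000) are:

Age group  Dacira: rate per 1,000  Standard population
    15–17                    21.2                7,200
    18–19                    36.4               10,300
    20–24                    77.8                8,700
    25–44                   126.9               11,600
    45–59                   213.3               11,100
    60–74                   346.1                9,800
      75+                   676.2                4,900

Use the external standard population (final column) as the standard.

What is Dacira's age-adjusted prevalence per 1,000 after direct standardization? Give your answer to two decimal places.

184.74

Standard total = 63,600; weights = 0.1132, 0.1619, 0.1368, 0.1824, 0.1745, 0.1541, 0.0770.
Standardized rate: 0.1132×21.2 + 0.1619×36.4 + 0.1368×77.8 + 0.1824×126.9 + 0.1745×213.3 + 0.1541×346.1 + 0.0770×676.2 = 184.7366 per 1,000.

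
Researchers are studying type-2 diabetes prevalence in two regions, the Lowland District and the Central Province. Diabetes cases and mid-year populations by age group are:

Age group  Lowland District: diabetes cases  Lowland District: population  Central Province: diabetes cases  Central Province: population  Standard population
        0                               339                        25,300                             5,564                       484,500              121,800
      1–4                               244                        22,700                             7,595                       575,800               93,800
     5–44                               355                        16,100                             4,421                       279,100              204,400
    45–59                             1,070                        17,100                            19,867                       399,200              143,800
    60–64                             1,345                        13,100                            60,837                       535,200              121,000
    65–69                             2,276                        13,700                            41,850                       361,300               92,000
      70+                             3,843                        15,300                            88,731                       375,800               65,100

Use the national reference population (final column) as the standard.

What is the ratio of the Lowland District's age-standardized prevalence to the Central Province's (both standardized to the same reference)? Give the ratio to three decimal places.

Age-specific rates per 1,000 for the Lowland District: 13.399, 10.749, 22.050, 62.573, 102.672, 166.131, 251.176.
For the Central Province: 11.484, 13.190, 15.840, 49.767, 113.672, 115.832, 236.112.
Standard total = 841,900; weights = 0.1447, 0.1114, 0.2428, 0.1708, 0.1437, 0.1093, 0.0773.
The Lowland District: 0.1447×13.399 + 0.1114×10.749 + 0.2428×22.050 + 0.1708×62.573 + 0.1437×102.672 + 0.1093×166.131 + 0.0773×251.176 = 71.5099 per 1,000.
The Central Province: 0.1447×11.484 + 0.1114×13.190 + 0.2428×15.840 + 0.1708×49.767 + 0.1437×113.672 + 0.1093×115.832 + 0.0773×236.112 = 62.7295 per 1,000.
Ratio = 71.5099 ÷ 62.7295 = 1.13997.

1.140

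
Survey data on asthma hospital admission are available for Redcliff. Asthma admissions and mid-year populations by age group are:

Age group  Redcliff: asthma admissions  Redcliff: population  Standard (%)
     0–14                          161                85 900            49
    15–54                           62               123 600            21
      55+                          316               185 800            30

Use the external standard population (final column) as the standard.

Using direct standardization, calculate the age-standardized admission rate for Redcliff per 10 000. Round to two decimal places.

Age-specific rates per 10 000 for Redcliff: 18.74, 5.02, 17.01.
Standard weights: 0.49, 0.21, 0.30.
Standardized rate: 0.4900×18.74 + 0.2100×5.02 + 0.3000×17.01 = 15.3396 per 10 000.

15.34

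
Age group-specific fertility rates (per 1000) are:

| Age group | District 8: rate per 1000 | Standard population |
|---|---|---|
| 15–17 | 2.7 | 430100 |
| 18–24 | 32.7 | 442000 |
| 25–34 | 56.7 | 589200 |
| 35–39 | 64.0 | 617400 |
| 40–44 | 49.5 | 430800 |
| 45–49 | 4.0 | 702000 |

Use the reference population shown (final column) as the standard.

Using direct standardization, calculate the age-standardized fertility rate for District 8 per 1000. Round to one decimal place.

35.1

Standard total = 3211500; weights = 0.1339, 0.1376, 0.1835, 0.1922, 0.1341, 0.2186.
Standardized rate: 0.1339×2.7 + 0.1376×32.7 + 0.1835×56.7 + 0.1922×64.0 + 0.1341×49.5 + 0.2186×4.0 = 35.0828 per 1000.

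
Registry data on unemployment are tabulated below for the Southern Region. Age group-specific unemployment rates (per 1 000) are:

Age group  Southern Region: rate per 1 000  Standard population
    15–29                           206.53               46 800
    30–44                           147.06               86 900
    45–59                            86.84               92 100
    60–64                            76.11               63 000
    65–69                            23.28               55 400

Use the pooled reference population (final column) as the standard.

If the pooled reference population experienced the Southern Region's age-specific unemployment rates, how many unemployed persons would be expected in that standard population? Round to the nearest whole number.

36528

Expected unemployed persons = Σ (standard pop × age-specific rate ÷ 1 000)
= 46 800×206.53/1 000 + 86 900×147.06/1 000 + 92 100×86.84/1 000 + 63 000×76.11/1 000 + 55 400×23.28/1 000
= 9665.60 + 12779.51 + 7997.96 + 4794.93 + 1289.71 = 36527.72.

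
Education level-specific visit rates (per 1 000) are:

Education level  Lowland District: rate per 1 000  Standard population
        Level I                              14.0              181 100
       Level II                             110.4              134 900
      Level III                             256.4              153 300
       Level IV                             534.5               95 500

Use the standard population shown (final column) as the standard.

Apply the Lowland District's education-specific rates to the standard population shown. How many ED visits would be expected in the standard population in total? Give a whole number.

107779

Expected ED visits = Σ (standard pop × education-specific rate ÷ 1 000)
= 181 100×14.0/1 000 + 134 900×110.4/1 000 + 153 300×256.4/1 000 + 95 500×534.5/1 000
= 2535.40 + 14892.96 + 39306.12 + 51044.75 = 107779.23.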